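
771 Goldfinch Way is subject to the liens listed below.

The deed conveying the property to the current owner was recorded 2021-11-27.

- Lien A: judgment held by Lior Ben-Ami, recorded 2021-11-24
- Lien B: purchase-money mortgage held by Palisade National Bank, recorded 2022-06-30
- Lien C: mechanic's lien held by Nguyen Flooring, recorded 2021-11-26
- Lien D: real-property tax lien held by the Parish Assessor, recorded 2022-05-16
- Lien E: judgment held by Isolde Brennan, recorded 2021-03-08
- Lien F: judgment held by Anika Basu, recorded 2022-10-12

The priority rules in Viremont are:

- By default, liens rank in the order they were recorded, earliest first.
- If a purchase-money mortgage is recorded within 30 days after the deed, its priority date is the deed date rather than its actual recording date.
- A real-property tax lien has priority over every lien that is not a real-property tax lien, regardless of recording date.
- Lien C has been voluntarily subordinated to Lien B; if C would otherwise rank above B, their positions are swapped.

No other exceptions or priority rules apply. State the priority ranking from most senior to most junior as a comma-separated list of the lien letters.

Effective dates: B was recorded 215 days after the deed, outside the 30-day window, so it keeps its recording date.
D, as a real-property tax lien, has superpriority and ranks first.
Among the remaining liens, by effective date: E (2021-03-08), A (2021-11-24), C (2021-11-26), B (2022-06-30), F (2022-10-12).
The subordination applies — C was senior to B — so C and B swap.

D, E, A, B, C, F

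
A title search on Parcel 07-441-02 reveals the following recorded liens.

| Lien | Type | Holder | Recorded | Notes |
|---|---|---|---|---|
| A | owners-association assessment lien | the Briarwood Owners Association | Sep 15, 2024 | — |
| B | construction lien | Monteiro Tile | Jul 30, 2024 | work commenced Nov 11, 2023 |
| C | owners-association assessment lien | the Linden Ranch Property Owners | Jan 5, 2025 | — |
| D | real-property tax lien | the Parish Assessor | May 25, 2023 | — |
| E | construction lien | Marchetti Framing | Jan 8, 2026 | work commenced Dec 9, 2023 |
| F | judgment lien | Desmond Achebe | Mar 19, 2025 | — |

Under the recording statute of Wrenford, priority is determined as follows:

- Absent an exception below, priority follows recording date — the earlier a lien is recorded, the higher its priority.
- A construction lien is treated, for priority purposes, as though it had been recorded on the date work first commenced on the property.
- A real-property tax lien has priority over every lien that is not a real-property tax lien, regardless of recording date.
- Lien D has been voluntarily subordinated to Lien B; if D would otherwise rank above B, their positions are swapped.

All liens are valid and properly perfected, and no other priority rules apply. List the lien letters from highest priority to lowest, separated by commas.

Effective dates: B is treated as recorded Nov 11, 2023, the work-commencement date; E is treated as recorded Dec 9, 2023, the work-commencement date.
D, as a real-property tax lien, has superpriority and ranks first.
The other liens, earliest effective date first: B (Nov 11, 2023), E (Dec 9, 2023), A (Sep 15, 2024), C (Jan 5, 2025), F (Mar 19, 2025).
D would otherwise be senior to B, so under the subordination agreement D and B exchange positions.

B, D, E, A, C, F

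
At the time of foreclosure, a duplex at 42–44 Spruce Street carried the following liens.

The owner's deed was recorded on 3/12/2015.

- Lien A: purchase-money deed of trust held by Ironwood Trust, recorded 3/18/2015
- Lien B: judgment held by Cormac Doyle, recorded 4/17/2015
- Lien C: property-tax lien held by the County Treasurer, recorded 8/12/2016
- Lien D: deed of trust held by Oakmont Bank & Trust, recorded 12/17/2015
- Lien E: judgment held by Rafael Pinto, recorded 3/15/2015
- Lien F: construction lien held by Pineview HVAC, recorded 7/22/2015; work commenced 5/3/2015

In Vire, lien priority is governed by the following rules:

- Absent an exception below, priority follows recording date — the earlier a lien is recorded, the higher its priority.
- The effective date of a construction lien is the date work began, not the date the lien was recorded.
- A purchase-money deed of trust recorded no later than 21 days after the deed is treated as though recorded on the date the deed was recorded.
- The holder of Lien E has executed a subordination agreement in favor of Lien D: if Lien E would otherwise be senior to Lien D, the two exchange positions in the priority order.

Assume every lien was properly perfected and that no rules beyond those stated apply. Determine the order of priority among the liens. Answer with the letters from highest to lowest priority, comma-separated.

Effective dates: A was recorded within the 21-day window, so its effective date is the deed date 3/12/2015; F relates back to 5/3/2015 (work commenced).
Ordering by effective date: A (3/12/2015), E (3/15/2015), B (4/17/2015), F (5/3/2015), D (12/17/2015), C (8/12/2016).
E is senior to D before the subordination, so the two trade places.

A, D, B, F, E, C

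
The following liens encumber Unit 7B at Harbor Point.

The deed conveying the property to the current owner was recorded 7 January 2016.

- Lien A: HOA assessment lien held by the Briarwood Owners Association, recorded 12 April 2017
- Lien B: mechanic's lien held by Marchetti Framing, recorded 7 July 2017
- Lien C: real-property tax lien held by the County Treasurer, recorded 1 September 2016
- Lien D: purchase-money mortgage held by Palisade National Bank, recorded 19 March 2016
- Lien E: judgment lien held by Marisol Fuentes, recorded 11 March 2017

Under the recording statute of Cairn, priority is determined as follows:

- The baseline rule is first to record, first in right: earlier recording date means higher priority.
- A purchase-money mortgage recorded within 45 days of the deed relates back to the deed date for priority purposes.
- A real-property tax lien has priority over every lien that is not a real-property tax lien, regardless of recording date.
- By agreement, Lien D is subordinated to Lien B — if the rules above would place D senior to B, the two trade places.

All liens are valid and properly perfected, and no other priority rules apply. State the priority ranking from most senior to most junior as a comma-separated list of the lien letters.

C, B, E, A, D

Adjusting effective dates: D was recorded 72 days after the deed — beyond 45 days — so no relation-back applies.
C is a real-property tax lien, so it outranks all other liens regardless of date.
Among the remaining liens, by effective date: D (19 March 2016), E (11 March 2017), A (12 April 2017), B (7 July 2017).
The subordination applies — D was senior to B — so D and B swap.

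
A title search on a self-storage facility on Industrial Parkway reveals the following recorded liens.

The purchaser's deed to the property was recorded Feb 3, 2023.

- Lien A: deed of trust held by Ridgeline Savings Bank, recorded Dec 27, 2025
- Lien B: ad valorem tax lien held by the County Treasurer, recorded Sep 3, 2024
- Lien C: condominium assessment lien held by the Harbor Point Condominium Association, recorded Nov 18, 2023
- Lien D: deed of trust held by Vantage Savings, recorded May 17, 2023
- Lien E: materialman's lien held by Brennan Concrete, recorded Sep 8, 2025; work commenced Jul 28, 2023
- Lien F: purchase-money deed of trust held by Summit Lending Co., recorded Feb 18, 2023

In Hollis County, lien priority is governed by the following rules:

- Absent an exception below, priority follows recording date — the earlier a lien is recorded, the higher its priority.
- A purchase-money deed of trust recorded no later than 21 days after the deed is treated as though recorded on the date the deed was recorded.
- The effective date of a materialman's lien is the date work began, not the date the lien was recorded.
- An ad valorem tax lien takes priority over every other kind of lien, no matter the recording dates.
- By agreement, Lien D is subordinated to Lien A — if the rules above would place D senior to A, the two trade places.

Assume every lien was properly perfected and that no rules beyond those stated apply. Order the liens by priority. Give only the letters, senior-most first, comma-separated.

First, effective dates: E relates back to Jul 28, 2023 (work commenced); F relates back to the deed date Feb 3, 2023.
As an ad valorem tax lien, B is senior to every other lien.
The other liens, earliest effective date first: F (Feb 3, 2023), D (May 17, 2023), E (Jul 28, 2023), C (Nov 18, 2023), A (Dec 27, 2025).
The subordination applies — D was senior to A — so D and A swap.

B, F, A, E, C, D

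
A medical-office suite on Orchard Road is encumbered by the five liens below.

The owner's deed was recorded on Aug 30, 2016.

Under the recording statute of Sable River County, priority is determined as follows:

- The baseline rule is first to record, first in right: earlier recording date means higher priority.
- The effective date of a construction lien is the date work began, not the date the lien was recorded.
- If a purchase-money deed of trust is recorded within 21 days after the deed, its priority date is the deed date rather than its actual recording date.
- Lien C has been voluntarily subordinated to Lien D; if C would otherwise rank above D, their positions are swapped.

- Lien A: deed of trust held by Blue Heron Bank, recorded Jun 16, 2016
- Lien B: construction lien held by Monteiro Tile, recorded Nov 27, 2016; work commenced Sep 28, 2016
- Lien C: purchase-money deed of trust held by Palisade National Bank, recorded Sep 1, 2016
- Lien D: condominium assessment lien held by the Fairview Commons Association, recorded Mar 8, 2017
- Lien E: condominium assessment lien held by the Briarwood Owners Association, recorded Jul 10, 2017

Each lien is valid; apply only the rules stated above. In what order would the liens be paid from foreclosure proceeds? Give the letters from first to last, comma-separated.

A, D, B, C, E

Adjusting effective dates: B relates back to Sep 28, 2016 (work commenced); C's effective date is the deed date, Aug 30, 2016.
Ordering by effective date: A (Jun 16, 2016), C (Aug 30, 2016), B (Sep 28, 2016), D (Mar 8, 2017), E (Jul 10, 2017).
C is senior to D before the subordination, so the two trade places.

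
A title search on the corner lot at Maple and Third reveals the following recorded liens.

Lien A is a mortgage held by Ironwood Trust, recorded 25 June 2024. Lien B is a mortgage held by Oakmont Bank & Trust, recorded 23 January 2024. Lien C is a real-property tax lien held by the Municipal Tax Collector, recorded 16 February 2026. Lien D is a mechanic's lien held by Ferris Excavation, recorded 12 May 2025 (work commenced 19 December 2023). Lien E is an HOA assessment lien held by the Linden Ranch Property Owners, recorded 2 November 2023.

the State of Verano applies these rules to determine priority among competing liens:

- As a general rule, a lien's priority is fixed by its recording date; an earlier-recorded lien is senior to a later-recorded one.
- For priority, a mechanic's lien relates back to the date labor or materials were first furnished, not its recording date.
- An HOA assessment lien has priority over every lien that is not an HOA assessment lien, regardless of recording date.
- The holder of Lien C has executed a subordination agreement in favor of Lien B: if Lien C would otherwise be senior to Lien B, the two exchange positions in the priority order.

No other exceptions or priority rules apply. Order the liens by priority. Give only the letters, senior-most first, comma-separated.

E, D, B, A, C

Effective dates after the stated exceptions: D is treated as recorded 19 December 2023, the work-commencement date.
E, as an HOA assessment lien, has superpriority and ranks first.
The other liens, earliest effective date first: D (19 December 2023), B (23 January 2024), A (25 June 2024), C (16 February 2026).
C already ranks below B; the subordination has no effect.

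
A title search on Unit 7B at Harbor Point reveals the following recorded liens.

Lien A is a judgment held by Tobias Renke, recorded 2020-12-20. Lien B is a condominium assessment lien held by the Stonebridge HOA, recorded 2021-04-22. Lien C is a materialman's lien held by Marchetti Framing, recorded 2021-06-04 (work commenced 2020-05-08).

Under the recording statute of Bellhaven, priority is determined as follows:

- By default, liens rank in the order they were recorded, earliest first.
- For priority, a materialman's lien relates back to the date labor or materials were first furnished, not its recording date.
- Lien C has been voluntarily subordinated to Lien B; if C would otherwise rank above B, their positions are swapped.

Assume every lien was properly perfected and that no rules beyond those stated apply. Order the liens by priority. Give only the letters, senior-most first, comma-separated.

Effective dates: C relates back to 2020-05-08 (work commenced).
Ordering by effective date: C (2020-05-08), A (2020-12-20), B (2021-04-22).
Because C would otherwise rank above B, the subordination swaps them.

B, A, C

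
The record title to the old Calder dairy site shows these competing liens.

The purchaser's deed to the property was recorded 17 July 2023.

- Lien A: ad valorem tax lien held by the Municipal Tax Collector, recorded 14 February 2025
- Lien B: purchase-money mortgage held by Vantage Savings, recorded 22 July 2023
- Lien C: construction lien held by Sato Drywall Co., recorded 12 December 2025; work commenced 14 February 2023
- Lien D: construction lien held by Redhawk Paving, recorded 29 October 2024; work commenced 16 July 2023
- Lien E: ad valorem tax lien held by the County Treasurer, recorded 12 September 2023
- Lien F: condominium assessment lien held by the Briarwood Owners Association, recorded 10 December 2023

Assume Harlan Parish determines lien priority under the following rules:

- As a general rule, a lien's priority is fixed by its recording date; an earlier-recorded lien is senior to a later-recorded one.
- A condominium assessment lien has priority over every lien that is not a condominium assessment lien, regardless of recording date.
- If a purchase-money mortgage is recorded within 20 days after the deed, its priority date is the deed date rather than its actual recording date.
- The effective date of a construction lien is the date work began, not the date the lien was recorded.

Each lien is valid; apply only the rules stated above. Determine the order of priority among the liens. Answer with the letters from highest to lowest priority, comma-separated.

Effective dates: B was recorded within the 20-day window, so its effective date is the deed date 17 July 2023; C's effective date is 14 February 2023, when work began; D relates back to 16 July 2023 (work commenced).
As a condominium assessment lien, F is senior to every other lien.
The other liens, earliest effective date first: C (14 February 2023), D (16 July 2023), B (17 July 2023), E (12 September 2023), A (14 February 2025).

F, C, D, B, E, A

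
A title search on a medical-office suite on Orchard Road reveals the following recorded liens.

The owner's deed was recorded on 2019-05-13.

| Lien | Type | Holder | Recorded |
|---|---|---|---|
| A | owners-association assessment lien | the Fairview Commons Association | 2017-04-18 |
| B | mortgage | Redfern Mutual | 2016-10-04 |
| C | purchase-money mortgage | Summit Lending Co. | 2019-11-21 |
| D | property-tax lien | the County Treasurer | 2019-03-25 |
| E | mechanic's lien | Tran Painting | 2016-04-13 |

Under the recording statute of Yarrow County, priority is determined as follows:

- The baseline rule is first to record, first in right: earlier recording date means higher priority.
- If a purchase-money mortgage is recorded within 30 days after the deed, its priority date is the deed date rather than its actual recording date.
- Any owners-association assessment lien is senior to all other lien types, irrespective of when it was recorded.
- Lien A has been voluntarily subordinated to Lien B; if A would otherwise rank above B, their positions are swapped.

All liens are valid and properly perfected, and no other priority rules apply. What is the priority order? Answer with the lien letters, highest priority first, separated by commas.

Effective dates after the stated exceptions: C was recorded 192 days after the deed — beyond 30 days — so no relation-back applies.
As an owners-association assessment lien, A is senior to every other lien.
The other liens, earliest effective date first: E (2016-04-13), B (2016-10-04), D (2019-03-25), C (2019-11-21).
A is senior to B before the subordination, so the two trade places.

B, E, A, D, C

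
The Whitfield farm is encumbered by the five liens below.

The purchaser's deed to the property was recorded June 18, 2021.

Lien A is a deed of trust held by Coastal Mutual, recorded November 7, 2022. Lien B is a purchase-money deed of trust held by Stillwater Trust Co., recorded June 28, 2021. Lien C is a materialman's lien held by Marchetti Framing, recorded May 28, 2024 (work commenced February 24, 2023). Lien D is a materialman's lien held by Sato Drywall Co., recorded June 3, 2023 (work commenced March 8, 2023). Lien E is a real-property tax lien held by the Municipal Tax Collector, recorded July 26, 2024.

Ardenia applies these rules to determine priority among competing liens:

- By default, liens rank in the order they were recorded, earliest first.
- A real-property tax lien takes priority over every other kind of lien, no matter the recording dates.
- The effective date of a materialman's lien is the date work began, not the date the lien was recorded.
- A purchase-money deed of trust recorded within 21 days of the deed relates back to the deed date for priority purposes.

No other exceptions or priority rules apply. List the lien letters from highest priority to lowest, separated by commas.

Effective dates: B's effective date is the deed date, June 18, 2021; C's effective date is February 24, 2023, when work began; D's effective date is March 8, 2023, when work began.
E is a real-property tax lien and takes priority over every other lien.
The other liens, earliest effective date first: B (June 18, 2021), A (November 7, 2022), C (February 24, 2023), D (March 8, 2023).

E, B, A, C, D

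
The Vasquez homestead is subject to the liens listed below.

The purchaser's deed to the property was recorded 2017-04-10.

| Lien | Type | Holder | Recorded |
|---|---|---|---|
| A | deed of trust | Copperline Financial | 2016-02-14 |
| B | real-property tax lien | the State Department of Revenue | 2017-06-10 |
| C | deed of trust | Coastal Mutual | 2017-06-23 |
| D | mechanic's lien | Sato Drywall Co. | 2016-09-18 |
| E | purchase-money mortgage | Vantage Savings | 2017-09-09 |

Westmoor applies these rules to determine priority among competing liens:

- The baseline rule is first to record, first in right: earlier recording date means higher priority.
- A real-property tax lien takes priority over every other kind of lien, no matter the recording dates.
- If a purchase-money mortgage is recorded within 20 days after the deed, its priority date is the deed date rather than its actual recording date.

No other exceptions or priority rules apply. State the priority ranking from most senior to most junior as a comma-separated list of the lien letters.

Effective dates after the stated exceptions: E missed the 20-day window (152 days after the deed), so its recording date stands.
B is a real-property tax lien, so it outranks all other liens regardless of date.
Ordering the rest by effective date: A (2016-02-14), D (2016-09-18), C (2017-06-23), E (2017-09-09).

B, A, D, C, E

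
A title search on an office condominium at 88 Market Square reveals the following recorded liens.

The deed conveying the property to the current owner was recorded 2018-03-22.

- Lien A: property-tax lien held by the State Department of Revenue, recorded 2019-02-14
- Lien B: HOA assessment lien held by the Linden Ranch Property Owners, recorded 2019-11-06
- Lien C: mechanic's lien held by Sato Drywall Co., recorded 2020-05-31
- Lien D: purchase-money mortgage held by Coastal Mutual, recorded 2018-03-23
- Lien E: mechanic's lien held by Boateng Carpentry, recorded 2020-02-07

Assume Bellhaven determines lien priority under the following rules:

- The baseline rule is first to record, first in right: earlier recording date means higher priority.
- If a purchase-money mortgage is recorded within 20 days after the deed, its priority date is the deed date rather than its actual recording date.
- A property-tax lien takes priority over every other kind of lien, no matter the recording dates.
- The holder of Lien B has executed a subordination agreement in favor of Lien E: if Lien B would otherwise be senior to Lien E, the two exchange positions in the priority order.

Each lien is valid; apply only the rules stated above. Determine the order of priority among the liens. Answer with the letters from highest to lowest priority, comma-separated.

A, D, E, B, C

Adjusting effective dates: D relates back to the deed date 2018-03-22.
A, as a property-tax lien, has superpriority and ranks first.
The other liens, earliest effective date first: D (2018-03-22), B (2019-11-06), E (2020-02-07), C (2020-05-31).
B would otherwise be senior to E, so under the subordination agreement B and E exchange positions.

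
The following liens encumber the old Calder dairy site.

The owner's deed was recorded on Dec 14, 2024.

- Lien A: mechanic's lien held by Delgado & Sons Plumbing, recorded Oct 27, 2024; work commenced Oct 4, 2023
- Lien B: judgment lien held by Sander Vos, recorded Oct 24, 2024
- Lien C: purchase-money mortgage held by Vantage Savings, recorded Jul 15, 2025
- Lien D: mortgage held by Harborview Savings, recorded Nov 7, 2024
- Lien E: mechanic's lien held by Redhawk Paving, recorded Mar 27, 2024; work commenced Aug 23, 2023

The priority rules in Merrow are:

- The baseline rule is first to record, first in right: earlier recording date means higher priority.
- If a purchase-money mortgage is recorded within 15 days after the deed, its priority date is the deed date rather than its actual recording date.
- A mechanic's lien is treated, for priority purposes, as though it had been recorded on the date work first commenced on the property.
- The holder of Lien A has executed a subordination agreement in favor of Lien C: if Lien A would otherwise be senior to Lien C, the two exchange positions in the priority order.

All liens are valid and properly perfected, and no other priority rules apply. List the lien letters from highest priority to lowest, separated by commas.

Effective dates after the stated exceptions: A's effective date is Oct 4, 2023, when work began; C was recorded 213 days after the deed, outside the 15-day window, so it keeps its recording date; E is treated as recorded Aug 23, 2023, the work-commencement date.
By effective date: E (Aug 23, 2023), A (Oct 4, 2023), B (Oct 24, 2024), D (Nov 7, 2024), C (Jul 15, 2025).
Because A would otherwise rank above C, the subordination swaps them.

E, C, B, D, A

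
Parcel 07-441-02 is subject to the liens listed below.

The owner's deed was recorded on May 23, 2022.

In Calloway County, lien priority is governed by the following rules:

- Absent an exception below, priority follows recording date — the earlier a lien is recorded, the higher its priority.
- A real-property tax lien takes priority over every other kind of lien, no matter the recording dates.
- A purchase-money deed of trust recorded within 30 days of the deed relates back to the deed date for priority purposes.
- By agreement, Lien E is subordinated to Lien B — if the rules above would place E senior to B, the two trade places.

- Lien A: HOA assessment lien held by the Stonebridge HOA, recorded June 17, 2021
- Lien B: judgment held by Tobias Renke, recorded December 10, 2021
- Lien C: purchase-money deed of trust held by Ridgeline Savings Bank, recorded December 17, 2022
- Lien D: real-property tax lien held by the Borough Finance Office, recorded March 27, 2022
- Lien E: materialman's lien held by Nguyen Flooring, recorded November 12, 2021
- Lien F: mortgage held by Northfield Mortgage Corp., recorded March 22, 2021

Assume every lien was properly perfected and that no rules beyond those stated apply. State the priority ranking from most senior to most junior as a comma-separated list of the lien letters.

D, F, A, B, E, C

Effective dates after the stated exceptions: C was recorded 208 days after the deed, outside the 30-day window, so it keeps its recording date.
D, as a real-property tax lien, has superpriority and ranks first.
Among the remaining liens, by effective date: F (March 22, 2021), A (June 17, 2021), E (November 12, 2021), B (December 10, 2021), C (December 17, 2022).
E is senior to B before the subordination, so the two trade places.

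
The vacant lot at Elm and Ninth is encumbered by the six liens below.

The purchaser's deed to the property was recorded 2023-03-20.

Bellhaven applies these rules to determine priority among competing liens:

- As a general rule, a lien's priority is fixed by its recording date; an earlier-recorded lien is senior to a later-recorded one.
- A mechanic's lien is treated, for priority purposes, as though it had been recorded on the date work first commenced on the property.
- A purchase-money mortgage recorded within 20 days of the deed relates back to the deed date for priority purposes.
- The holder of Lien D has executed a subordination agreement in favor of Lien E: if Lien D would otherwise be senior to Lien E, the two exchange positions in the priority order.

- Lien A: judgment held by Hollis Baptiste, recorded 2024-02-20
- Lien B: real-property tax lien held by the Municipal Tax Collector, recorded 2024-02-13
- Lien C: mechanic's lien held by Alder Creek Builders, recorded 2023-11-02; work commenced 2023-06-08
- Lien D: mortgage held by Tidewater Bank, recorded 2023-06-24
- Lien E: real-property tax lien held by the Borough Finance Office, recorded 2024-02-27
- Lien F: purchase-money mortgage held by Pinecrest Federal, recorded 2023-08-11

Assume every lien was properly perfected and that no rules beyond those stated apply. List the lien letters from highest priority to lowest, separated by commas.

C, E, F, B, A, D

Adjusting effective dates: C relates back to 2023-06-08 (work commenced); F was recorded 144 days after the deed — beyond 20 days — so no relation-back applies.
By effective date: C (2023-06-08), D (2023-06-24), F (2023-08-11), B (2024-02-13), A (2024-02-20), E (2024-02-27).
D is senior to E before the subordination, so the two trade places.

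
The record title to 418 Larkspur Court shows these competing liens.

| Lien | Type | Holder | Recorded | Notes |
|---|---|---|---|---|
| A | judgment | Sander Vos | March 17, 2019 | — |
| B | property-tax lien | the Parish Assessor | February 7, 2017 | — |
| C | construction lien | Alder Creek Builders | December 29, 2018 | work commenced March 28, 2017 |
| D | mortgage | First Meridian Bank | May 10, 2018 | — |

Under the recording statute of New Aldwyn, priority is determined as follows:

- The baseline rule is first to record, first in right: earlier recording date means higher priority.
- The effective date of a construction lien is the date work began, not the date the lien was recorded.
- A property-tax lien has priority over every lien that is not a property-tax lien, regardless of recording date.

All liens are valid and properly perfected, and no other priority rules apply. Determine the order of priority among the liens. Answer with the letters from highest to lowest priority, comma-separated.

Effective dates: C is treated as recorded March 28, 2017, the work-commencement date.
B, as a property-tax lien, has superpriority and ranks first.
Ordering the rest by effective date: C (March 28, 2017), D (May 10, 2018), A (March 17, 2019).

B, C, D, A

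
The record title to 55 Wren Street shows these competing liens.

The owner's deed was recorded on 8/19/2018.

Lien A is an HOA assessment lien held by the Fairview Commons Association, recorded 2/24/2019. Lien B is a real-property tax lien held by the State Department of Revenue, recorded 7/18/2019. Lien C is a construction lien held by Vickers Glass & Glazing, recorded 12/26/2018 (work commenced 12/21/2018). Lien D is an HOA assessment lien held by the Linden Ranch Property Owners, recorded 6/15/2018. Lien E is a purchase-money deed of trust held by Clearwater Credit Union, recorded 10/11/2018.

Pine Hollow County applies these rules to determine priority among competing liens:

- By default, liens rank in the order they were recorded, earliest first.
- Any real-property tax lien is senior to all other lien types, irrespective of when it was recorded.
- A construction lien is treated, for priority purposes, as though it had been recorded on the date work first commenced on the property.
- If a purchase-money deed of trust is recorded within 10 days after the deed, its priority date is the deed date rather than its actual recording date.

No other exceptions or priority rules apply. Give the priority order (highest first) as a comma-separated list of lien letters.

Effective dates after the stated exceptions: C's effective date is 12/21/2018, when work began; E missed the 10-day window (53 days after the deed), so its recording date stands.
As a real-property tax lien, B is senior to every other lien.
The other liens, earliest effective date first: D (6/15/2018), E (10/11/2018), C (12/21/2018), A (2/24/2019).

B, D, E, C, A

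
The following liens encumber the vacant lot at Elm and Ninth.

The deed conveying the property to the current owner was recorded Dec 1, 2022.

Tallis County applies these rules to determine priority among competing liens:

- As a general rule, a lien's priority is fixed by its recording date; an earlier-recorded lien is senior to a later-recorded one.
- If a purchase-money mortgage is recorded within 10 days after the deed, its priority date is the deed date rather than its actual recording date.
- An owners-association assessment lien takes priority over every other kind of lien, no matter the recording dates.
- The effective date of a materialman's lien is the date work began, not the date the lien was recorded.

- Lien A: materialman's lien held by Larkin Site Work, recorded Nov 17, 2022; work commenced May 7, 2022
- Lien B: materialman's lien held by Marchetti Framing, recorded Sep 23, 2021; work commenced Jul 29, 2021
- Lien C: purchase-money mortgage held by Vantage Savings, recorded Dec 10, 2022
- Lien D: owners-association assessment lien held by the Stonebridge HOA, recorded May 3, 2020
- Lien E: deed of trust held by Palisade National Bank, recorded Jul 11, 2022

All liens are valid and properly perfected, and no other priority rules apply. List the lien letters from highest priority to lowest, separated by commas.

D, B, A, E, C

Effective dates after the stated exceptions: A's effective date is May 7, 2022, when work began; B relates back to Jul 29, 2021 (work commenced); C's effective date is the deed date, Dec 1, 2022.
D is an owners-association assessment lien, so it outranks all other liens regardless of date.
Among the remaining liens, by effective date: B (Jul 29, 2021), A (May 7, 2022), E (Jul 11, 2022), C (Dec 1, 2022).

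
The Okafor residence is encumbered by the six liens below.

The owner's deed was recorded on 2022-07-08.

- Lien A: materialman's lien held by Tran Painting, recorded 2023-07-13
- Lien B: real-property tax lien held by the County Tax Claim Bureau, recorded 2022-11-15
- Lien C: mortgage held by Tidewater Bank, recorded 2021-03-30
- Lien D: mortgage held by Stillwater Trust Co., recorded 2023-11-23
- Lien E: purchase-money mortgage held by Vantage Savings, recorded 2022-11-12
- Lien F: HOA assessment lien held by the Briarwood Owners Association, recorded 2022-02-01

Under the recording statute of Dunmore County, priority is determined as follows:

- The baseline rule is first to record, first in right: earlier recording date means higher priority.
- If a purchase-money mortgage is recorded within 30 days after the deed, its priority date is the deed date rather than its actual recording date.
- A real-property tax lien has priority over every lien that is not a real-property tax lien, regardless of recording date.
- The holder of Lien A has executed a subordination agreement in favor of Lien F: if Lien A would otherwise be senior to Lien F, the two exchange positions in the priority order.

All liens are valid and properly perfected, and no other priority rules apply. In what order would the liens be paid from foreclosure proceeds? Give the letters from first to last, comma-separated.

Effective dates after the stated exceptions: E was recorded 127 days after the deed — beyond 30 days — so no relation-back applies.
As a real-property tax lien, B is senior to every other lien.
Among the remaining liens, by effective date: C (2021-03-30), F (2022-02-01), E (2022-11-12), A (2023-07-13), D (2023-11-23).
A is already junior to F, so the subordination agreement changes nothing.

B, C, F, E, A, D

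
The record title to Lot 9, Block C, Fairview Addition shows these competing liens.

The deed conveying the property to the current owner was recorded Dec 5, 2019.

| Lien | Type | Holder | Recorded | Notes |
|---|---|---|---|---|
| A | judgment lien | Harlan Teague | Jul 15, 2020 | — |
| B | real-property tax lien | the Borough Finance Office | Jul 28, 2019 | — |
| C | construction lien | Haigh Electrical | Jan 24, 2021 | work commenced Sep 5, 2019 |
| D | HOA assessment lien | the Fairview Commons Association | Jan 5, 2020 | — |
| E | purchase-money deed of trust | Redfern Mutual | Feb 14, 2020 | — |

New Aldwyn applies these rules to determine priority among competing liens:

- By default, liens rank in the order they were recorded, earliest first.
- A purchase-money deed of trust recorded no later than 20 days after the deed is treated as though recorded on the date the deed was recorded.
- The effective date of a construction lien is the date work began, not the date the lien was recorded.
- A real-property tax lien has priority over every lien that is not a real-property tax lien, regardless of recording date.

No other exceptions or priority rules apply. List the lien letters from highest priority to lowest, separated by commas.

Effective dates: C relates back to Sep 5, 2019 (work commenced); E was recorded 71 days after the deed, outside the 20-day window, so it keeps its recording date.
B, as a real-property tax lien, has superpriority and ranks first.
The other liens, earliest effective date first: C (Sep 5, 2019), D (Jan 5, 2020), E (Feb 14, 2020), A (Jul 15, 2020).

B, C, D, E, A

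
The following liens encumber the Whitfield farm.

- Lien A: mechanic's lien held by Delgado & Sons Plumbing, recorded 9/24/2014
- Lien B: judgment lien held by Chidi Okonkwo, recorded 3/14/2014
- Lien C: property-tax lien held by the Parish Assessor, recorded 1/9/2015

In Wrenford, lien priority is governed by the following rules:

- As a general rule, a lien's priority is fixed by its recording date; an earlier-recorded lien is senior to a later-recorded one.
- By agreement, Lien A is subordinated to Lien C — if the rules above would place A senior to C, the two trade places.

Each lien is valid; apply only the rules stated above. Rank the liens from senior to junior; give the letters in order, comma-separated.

B, C, A

By effective date: B (3/14/2014), A (9/24/2014), C (1/9/2015).
A would otherwise be senior to C, so under the subordination agreement A and C exchange positions.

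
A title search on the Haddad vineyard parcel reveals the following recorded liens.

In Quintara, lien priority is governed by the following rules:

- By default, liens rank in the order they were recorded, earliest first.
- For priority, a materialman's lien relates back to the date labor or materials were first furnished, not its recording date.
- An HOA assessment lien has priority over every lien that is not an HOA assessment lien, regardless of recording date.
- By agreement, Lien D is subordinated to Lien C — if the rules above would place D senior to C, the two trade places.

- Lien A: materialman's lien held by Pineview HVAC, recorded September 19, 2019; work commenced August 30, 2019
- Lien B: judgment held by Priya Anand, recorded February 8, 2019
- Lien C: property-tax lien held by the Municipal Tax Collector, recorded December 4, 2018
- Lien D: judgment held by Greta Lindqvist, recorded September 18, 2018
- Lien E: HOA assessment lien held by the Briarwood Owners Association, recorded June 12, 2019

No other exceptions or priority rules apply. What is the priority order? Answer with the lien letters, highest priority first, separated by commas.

E, C, D, B, A

Effective dates: A is treated as recorded August 30, 2019, the work-commencement date.
E is an HOA assessment lien and takes priority over every other lien.
Remaining liens by effective date: D (September 18, 2018), C (December 4, 2018), B (February 8, 2019), A (August 30, 2019).
D is senior to C before the subordination, so the two trade places.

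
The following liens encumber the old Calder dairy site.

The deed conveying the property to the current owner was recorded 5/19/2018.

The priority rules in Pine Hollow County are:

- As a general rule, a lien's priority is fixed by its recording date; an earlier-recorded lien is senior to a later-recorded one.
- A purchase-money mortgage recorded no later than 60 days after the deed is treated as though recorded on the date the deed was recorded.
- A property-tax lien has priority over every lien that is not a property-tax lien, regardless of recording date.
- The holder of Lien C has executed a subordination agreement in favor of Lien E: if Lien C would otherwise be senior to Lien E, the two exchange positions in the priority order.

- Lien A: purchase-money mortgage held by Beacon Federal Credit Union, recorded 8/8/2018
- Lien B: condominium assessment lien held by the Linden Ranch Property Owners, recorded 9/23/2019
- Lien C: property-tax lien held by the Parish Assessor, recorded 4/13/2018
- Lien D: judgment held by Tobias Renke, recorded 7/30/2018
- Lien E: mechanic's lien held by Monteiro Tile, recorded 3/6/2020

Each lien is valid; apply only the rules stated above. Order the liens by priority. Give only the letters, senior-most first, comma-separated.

E, D, A, B, C

Effective dates: A missed the 60-day window (81 days after the deed), so its recording date stands.
C is a property-tax lien and takes priority over every other lien.
Ordering the rest by effective date: D (7/30/2018), A (8/8/2018), B (9/23/2019), E (3/6/2020).
C is senior to E before the subordination, so the two trade places.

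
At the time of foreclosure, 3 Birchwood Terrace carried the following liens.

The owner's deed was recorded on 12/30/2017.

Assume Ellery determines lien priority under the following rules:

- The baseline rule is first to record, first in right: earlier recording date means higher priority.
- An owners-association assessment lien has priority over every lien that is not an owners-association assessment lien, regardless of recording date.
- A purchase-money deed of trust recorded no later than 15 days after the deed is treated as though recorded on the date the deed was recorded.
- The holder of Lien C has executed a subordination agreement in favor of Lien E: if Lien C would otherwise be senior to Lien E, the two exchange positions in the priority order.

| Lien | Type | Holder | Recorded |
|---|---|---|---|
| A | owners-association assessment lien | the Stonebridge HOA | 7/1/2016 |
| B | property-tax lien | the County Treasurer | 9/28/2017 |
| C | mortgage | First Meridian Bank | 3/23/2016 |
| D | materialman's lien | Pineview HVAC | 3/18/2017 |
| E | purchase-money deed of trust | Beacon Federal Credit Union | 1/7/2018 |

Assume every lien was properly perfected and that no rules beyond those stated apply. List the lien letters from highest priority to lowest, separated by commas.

Effective dates after the stated exceptions: E's effective date is the deed date, 12/30/2017.
A is an owners-association assessment lien, so it outranks all other liens regardless of date.
Remaining liens by effective date: C (3/23/2016), D (3/18/2017), B (9/28/2017), E (12/30/2017).
C is senior to E before the subordination, so the two trade places.

A, E, D, B, C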